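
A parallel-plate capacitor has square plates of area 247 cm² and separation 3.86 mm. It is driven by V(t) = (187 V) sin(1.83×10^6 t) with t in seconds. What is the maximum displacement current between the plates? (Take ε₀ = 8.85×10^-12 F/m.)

(dE/dt)_max = V₀ω/d = 8.866×10^10 V/(m·s); ω = 1.83×10^6 rad/s.
I_d,max = ε₀ A (dE/dt)_max = (8.85×10^-12)(0.0247)(8.866×10^10) = 0.0194 A.

0.0194 A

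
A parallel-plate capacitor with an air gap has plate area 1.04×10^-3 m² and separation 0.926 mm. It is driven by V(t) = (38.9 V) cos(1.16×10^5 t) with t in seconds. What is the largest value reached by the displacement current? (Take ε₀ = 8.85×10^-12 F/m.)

C = ε₀A/d = (8.85×10^-12)(1.04×10^-3)/(9.26×10^-4) = 9.940×10^-12 F; ω = 1.16×10^5 rad/s.
I_d = C dV/dt, so |I_d|_max = C V₀ ω = (9.940×10^-12)(38.9)(1.16×10^5) = 4.49×10^-5 A.

4.49×10^-5 A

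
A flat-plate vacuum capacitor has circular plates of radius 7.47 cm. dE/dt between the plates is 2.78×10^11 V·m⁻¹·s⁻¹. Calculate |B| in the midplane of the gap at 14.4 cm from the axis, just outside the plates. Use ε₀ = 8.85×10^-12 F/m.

Through the whole plate area (πR² = 0.01753 m²), I_d = ε₀ πR² dE/dt = 0.04313 A.
With r > R the enclosed displacement current is the full I_d; B = μ₀ I_d / (2πr) = 5.99×10^-8 T.

5.99×10^-8 T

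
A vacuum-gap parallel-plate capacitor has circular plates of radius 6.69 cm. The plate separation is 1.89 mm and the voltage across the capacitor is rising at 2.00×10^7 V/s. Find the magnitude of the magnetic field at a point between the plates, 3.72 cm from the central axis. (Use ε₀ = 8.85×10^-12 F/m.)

2.19×10^-9 T

With E = V/d, dE/dt = 1.058×10^10 V/(m·s) and πR² = 0.01406 m², giving I_d = ε₀ πR² dE/dt = 1.316×10^-3 A.
∮B·dl = μ₀ I_d,enc with I_d,enc = I_d r²/R² = 4.069×10^-4 A; so B = μ₀ I_d,enc/(2πr) = 2.19×10^-9 T.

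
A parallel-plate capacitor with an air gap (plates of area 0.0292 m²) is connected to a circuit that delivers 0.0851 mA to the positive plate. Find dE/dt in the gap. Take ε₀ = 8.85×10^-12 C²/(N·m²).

3.29×10^8 V/(m·s)

By continuity, I_d in the gap equals the 0.0851 mA flowing in the wire.
Inverting I_d = ε₀ A dE/dt gives dE/dt = 8.51×10^-5 / (8.85×10^-12 · 0.0292) = 3.29×10^8 V/(m·s).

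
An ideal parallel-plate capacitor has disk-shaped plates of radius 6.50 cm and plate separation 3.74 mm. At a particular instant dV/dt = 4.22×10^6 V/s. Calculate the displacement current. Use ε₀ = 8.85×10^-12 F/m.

1.33×10^-4 A

The displacement current equals the charging current C dV/dt. With C = ε₀A/d = (8.85×10^-12)(0.01327)/(3.74×10^-3) = 3.140×10^-11 F, I_d = (3.140×10^-11)(4.22×10^6) = 1.33×10^-4 A.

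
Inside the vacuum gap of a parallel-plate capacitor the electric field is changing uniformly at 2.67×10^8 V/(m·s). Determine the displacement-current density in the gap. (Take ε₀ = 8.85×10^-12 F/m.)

J_d = ε₀ dE/dt = (8.85×10^-12)(2.67×10^8) = 2.36×10^-3 A/m².

2.36×10^-3 A/m²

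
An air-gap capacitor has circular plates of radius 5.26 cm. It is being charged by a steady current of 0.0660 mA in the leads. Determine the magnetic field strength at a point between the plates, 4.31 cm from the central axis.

2.06×10^-10 T

No conduction current crosses the gap, so I_d there equals the 6.60×10^-5 A in the leads.
An Ampèrian loop of radius r encloses a fraction (r/R)² of I_d. Then B·2πr = μ₀ I_d (r/R)², giving B = μ₀ I_d r/(2πR²) = 2.06×10^-10 T.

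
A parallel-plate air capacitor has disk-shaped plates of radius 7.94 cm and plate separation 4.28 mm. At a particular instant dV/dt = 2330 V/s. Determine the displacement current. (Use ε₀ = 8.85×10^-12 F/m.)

C = ε₀A/d = (8.85×10^-12)(0.01981)/(4.28×10^-3) = 4.096×10^-11 F.
I_d = C dV/dt = (4.096×10^-11)(2330) = 9.54×10^-8 A.

9.54×10^-8 A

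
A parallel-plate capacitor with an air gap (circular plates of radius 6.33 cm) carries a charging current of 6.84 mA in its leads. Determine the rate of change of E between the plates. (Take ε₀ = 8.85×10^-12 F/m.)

6.14×10^10 V/(m·s)

By continuity, I_d in the gap equals the 6.84 mA flowing in the wire.
Inverting I_d = ε₀ A dE/dt gives dE/dt = 6.84×10^-3 / (8.85×10^-12 · 0.01259) = 6.14×10^10 V/(m·s).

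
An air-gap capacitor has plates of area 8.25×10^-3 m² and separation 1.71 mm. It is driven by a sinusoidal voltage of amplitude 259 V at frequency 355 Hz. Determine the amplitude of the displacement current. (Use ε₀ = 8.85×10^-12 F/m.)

2.47×10^-5 A

(dE/dt)_max = V₀ω/d = 3.379×10^8 V/(m·s); ω = 2πf = 2231 rad/s.
I_d,max = ε₀ A (dE/dt)_max = (8.85×10^-12)(8.25×10^-3)(3.379×10^8) = 2.47×10^-5 A.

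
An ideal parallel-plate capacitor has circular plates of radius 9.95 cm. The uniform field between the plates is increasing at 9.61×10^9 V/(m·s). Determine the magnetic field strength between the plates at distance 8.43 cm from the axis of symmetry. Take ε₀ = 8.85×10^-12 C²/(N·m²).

4.50×10^-9 T

Total displacement current: I_d = ε₀(πR²)(dE/dt) = (8.85×10^-12)(0.03110)(9.61×10^9) = 2.645×10^-3 A.
For r < R the Ampère–Maxwell law gives B(2πr) = μ₀ I_d (r²/R²), so B = μ₀ I_d r/(2πR²) = (4π×10^-7)(2.645×10^-3)(0.0843)/(2π·0.0995²) = 4.50×10^-9 T.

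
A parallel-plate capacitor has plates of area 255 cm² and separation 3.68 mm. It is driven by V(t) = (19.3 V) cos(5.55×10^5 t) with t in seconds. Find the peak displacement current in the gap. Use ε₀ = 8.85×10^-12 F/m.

6.57×10^-4 A

(dE/dt)_max = V₀ω/d = 2.911×10^9 V/(m·s); ω = 5.55×10^5 rad/s.
I_d,max = ε₀ A (dE/dt)_max = (8.85×10^-12)(0.0255)(2.911×10^9) = 6.57×10^-4 A.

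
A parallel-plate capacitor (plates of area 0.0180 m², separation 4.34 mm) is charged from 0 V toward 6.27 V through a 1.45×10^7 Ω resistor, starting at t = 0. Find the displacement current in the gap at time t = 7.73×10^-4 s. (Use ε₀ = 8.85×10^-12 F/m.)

C = ε₀A/d = (8.85×10^-12)(0.0180)/(4.34×10^-3) = 3.671×10^-11 F, so τ = RC = 5.323×10^-4 s.
The conduction current is I(t) = (V₀/R) e^(−t/τ), and the displacement current between the plates equals it.
t/τ = 1.452; I_d = (6.27/1.45×10^7) · e^(−1.452) = (4.324×10^-7)(0.2341) = 1.01×10^-7 A.

1.01×10^-7 A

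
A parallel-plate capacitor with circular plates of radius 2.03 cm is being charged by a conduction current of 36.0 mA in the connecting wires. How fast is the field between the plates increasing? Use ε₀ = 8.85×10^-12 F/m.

Charge continuity gives I_d = I = 0.0360 A between the plates.
Since I_d = ε₀ A dE/dt, dE/dt = I_d/(ε₀A) = (0.0360)/((8.85×10^-12)(1.295×10^-3)) = 3.14×10^12 V/(m·s).

3.14×10^12 V/(m·s)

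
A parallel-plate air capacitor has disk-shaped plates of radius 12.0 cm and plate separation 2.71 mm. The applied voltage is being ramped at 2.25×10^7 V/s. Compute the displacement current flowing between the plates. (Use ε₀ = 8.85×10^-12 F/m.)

3.32×10^-3 A

E = V/d so dE/dt = (dV/dt)/d = 8.303×10^9 V/(m·s), and I_d = ε₀ A dE/dt = (8.85×10^-12)(0.04524)(8.303×10^9) = 3.32×10^-3 A.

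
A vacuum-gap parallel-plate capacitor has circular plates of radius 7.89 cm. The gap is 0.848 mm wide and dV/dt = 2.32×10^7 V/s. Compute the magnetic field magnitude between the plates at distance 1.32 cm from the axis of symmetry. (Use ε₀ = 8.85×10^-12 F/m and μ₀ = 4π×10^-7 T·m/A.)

dE/dt = (dV/dt)/d = 2.736×10^10 V/(m·s); I_d = ε₀(πR²)(dE/dt) = (8.85×10^-12)(0.01956)(2.736×10^10) = 4.736×10^-3 A.
For r < R the Ampère–Maxwell law gives B(2πr) = μ₀ I_d (r²/R²), so B = μ₀ I_d r/(2πR²) = (4π×10^-7)(4.736×10^-3)(0.0132)/(2π·0.0789²) = 2.01×10^-9 T.

2.01×10^-9 T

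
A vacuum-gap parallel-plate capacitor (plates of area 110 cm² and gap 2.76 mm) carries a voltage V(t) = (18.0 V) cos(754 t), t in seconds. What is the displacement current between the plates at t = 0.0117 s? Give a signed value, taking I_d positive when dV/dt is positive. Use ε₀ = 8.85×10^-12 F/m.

dV/dt = (18.0)(754)·−sin(8.8218) = -7697 V/s.
I_d = C dV/dt with C = ε₀A/d = (8.85×10^-12)(0.0110)/(2.76×10^-3) = 3.527×10^-11 F, so I_d = (3.527×10^-11)(-7697) = -2.71×10^-7 A.

-2.71×10^-7 A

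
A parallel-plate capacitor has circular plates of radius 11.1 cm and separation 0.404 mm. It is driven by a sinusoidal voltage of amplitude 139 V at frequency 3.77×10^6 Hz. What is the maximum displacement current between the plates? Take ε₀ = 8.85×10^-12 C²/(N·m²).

2.79 A

(dE/dt)_max = V₀ω/d = 8.151×10^12 V/(m·s); ω = 2πf = 2.369×10^7 rad/s.
I_d,max = ε₀ A (dE/dt)_max = (8.85×10^-12)(0.03871)(8.151×10^12) = 2.79 A.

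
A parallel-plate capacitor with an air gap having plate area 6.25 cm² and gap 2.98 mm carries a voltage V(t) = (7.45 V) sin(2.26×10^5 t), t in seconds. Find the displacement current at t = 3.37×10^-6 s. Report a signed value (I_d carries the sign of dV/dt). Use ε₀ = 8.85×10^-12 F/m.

C = ε₀A/d = (8.85×10^-12)(6.25×10^-4)/(2.98×10^-3) = 1.856×10^-12 F. dV/dt = V₀ω·cos(ωt); at ωt = 0.76162 rad this factor is 0.7237.
I_d = C dV/dt = (1.856×10^-12)(7.45)(2.26×10^5)(0.7237) = 2.26×10^-6 A.

2.26×10^-6 A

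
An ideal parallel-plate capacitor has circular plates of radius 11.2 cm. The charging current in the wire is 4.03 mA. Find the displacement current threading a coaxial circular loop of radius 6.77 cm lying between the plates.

1.47×10^-3 A

No conduction current crosses the gap, so I_d there equals the 4.03×10^-3 A in the leads.
Through an area πr² the displacement current is I_d·(πr²/πR²) = I_d (r/R)² = 1.47×10^-3 A.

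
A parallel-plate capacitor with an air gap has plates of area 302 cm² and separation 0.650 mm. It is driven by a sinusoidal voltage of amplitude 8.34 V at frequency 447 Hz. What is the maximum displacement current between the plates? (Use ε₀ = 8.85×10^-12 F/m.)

9.63×10^-6 A

(dE/dt)_max = V₀ω/d = 3.604×10^7 V/(m·s); ω = 2πf = 2809 rad/s.
I_d,max = ε₀ A (dE/dt)_max = (8.85×10^-12)(0.0302)(3.604×10^7) = 9.63×10^-6 A.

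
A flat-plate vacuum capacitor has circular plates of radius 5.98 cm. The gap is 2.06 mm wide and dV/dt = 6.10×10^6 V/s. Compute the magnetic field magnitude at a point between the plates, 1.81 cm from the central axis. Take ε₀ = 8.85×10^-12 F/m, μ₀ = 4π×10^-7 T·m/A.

2.98×10^-10 T

dE/dt = (dV/dt)/d = 2.961×10^9 V/(m·s); I_d = ε₀(πR²)(dE/dt) = (8.85×10^-12)(0.01123)(2.961×10^9) = 2.943×10^-4 A.
For r < R the Ampère–Maxwell law gives B(2πr) = μ₀ I_d (r²/R²), so B = μ₀ I_d r/(2πR²) = (4π×10^-7)(2.943×10^-4)(0.0181)/(2π·0.0598²) = 2.98×10^-10 T.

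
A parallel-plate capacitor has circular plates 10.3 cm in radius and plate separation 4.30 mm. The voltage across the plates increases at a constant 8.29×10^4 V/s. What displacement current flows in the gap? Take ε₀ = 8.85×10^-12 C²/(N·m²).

5.69×10^-6 A

E = V/d so dE/dt = (dV/dt)/d = 1.928×10^7 V/(m·s), and I_d = ε₀ A dE/dt = (8.85×10^-12)(0.03333)(1.928×10^7) = 5.69×10^-6 A.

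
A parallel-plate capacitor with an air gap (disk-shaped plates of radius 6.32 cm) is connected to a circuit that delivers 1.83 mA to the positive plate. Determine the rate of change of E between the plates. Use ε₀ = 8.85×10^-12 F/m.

The displacement current between the plates equals the conduction current, I_d = 1.83 mA.
Inverting I_d = ε₀ A dE/dt gives dE/dt = 1.83×10^-3 / (8.85×10^-12 · 0.01255) = 1.65×10^10 V/(m·s).

1.65×10^10 V/(m·s)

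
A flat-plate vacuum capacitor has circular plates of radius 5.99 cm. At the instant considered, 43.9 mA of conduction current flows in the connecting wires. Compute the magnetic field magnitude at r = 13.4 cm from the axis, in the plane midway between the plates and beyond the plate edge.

No conduction current crosses the gap, so I_d there equals the 0.0439 A in the leads.
For r ≥ R the full I_d is enclosed: B = μ₀ I_d/(2πr) = (4π×10^-7)(0.0439)/(2π·0.134) = 6.55×10^-8 T.

6.55×10^-8 T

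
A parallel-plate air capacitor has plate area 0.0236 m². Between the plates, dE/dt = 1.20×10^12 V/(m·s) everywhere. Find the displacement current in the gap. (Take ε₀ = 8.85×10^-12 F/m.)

0.251 A

I_d = ε₀ A (dE/dt) = (8.85×10^-12)(0.0236 m²)(1.20×10^12) = 0.251 A.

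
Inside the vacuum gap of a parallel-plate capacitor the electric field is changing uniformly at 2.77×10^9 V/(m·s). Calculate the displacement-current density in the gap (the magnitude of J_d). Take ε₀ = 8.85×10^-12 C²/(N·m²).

The displacement-current density is ε₀ ∂E/∂t = (8.85×10^-12)(2.77×10^9) = 0.0245 A/m².

0.0245 A/m²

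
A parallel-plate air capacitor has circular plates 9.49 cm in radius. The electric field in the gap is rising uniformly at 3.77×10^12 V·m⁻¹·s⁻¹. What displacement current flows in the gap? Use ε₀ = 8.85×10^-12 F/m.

With a uniform field, Φ_E = EA, so I_d = ε₀ A dE/dt = 0.944 A.

0.944 A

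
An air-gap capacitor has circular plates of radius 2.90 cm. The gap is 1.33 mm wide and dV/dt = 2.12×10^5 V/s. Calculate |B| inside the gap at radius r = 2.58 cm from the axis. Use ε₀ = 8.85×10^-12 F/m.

2.29×10^-11 T

I_d = C dV/dt with C = ε₀πR²/d = 1.758×10^-11 F, so I_d = (1.758×10^-11)(2.12×10^5) = 3.727×10^-6 A.
For r < R the Ampère–Maxwell law gives B(2πr) = μ₀ I_d (r²/R²), so B = μ₀ I_d r/(2πR²) = (4π×10^-7)(3.727×10^-6)(0.0258)/(2π·0.0290²) = 2.29×10^-11 T.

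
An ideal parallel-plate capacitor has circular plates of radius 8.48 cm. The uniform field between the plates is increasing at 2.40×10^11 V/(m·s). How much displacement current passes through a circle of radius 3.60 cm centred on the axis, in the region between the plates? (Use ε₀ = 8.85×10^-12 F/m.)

8.65×10^-3 A

I_d = ε₀ dΦ_E/dt = ε₀ πR² (dE/dt) = (8.85×10^-12)(0.02259)(2.40×10^11) = 0.04798 A through the full plate area.
Since J_d is uniform, the enclosed fraction is (r/R)² = 0.1802, giving I_d,enc = 8.65×10^-3 A.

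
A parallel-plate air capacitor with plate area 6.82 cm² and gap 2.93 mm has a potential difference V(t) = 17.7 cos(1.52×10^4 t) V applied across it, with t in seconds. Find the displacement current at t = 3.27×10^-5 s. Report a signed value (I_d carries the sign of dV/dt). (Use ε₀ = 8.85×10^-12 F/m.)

-2.64×10^-7 A

dE/dt = (V₀ω/d)·−sin(ωt) with ωt = 0.49704 rad: (17.7)(1.52×10^4)(-0.4768)/(2.93×10^-3) = -4.378×10^7 V/(m·s).
I_d = ε₀ A dE/dt = (8.85×10^-12)(6.82×10^-4)(-4.378×10^7) = -2.64×10^-7 A.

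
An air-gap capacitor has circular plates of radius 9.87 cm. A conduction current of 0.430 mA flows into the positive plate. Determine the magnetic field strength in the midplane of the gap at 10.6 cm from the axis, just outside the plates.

8.11×10^-10 T

Between the plates the displacement current equals the wire current: I_d = 0.430 mA = 4.30×10^-4 A.
Outside the plates the loop encloses all of I_d, so B·2πr = μ₀ I_d and B = 8.11×10^-10 T.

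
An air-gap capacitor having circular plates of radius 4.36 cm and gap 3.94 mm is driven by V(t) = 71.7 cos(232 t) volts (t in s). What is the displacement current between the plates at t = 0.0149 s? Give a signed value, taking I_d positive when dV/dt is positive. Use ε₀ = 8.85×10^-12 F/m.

6.92×10^-8 A

dE/dt = (V₀ω/d)·−sin(ωt) with ωt = 3.4568 rad: (71.7)(232)(0.3100)/(3.94×10^-3) = 1.309×10^6 V/(m·s).
I_d = ε₀ A dE/dt = (8.85×10^-12)(5.972×10^-3)(1.309×10^6) = 6.92×10^-8 A.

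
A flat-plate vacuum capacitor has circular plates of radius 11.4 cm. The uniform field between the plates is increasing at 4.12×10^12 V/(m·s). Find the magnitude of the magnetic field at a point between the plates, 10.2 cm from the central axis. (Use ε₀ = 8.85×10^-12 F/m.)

2.34×10^-6 T

Through the whole plate area (πR² = 0.04083 m²), I_d = ε₀ πR² dE/dt = 1.489 A.
For r < R the Ampère–Maxwell law gives B(2πr) = μ₀ I_d (r²/R²), so B = μ₀ I_d r/(2πR²) = (4π×10^-7)(1.489)(0.102)/(2π·0.114²) = 2.34×10^-6 T.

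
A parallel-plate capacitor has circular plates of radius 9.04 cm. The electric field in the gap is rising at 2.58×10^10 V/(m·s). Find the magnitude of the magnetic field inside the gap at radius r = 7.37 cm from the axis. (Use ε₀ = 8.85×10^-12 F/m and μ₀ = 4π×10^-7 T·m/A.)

1.06×10^-8 T

Total displacement current: I_d = ε₀(πR²)(dE/dt) = (8.85×10^-12)(0.02567)(2.58×10^10) = 5.861×10^-3 A.
An Ampèrian loop of radius r encloses a fraction (r/R)² of I_d. Then B·2πr = μ₀ I_d (r/R)², giving B = μ₀ I_d r/(2πR²) = 1.06×10^-8 T.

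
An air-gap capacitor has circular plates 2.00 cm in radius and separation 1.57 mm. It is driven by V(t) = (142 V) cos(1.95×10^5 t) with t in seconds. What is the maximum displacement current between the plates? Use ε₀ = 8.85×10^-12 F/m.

1.96×10^-4 A

(dE/dt)_max = V₀ω/d = 1.764×10^10 V/(m·s); ω = 1.95×10^5 rad/s.
I_d,max = ε₀ A (dE/dt)_max = (8.85×10^-12)(1.257×10^-3)(1.764×10^10) = 1.96×10^-4 A.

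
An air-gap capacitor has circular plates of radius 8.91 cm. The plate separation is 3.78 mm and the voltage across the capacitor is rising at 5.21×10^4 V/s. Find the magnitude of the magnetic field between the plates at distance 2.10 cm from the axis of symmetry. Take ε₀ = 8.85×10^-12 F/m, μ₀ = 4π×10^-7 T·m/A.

1.61×10^-12 T

I_d = C dV/dt with C = ε₀πR²/d = 5.839×10^-11 F, so I_d = (5.839×10^-11)(5.21×10^4) = 3.042×10^-6 A.
For r < R the Ampère–Maxwell law gives B(2πr) = μ₀ I_d (r²/R²), so B = μ₀ I_d r/(2πR²) = (4π×10^-7)(3.042×10^-6)(0.0210)/(2π·0.0891²) = 1.61×10^-12 T.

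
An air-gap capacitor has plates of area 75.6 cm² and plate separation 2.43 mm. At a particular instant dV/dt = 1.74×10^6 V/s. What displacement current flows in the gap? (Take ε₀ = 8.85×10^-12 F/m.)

4.79×10^-5 A

The displacement current equals the charging current C dV/dt. With C = ε₀A/d = (8.85×10^-12)(7.56×10^-3)/(2.43×10^-3) = 2.753×10^-11 F, I_d = (2.753×10^-11)(1.74×10^6) = 4.79×10^-5 A.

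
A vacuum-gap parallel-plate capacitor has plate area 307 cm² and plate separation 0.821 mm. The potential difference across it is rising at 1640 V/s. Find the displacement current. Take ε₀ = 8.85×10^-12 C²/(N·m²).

The field between the plates is E = V/d, so dE/dt = (1640)/(8.21×10^-4 m) = 1.998×10^6 V/(m·s).
I_d = ε₀ A (dE/dt) = (8.85×10^-12)(0.0307)(1.998×10^6) = 5.43×10^-7 A.

5.43×10^-7 A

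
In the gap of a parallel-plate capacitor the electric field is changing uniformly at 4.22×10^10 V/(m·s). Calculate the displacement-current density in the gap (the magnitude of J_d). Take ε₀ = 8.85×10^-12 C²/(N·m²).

0.373 A/m²

J_d = ε₀ dE/dt = (8.85×10^-12)(4.22×10^10) = 0.373 A/m².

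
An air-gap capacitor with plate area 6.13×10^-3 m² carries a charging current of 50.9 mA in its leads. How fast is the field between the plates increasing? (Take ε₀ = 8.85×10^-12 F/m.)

9.38×10^11 V/(m·s)

The displacement current between the plates equals the conduction current, I_d = 50.9 mA.
Since I_d = ε₀ A dE/dt, dE/dt = I_d/(ε₀A) = (0.0509)/((8.85×10^-12)(6.13×10^-3)) = 9.38×10^11 V/(m·s).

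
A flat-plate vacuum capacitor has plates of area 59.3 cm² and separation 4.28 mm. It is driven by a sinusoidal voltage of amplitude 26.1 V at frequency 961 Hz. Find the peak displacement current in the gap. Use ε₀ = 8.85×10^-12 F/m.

1.93×10^-6 A

(dE/dt)_max = V₀ω/d = 3.682×10^7 V/(m·s); ω = 2πf = 6038 rad/s.
I_d,max = ε₀ A (dE/dt)_max = (8.85×10^-12)(5.93×10^-3)(3.682×10^7) = 1.93×10^-6 A.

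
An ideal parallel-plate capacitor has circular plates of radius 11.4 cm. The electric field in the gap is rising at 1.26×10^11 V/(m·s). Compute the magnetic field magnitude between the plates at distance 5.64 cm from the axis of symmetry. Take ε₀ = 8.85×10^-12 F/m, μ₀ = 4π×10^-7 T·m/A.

3.95×10^-8 T

Through the whole plate area (πR² = 0.04083 m²), I_d = ε₀ πR² dE/dt = 0.04553 A.
An Ampèrian loop of radius r encloses a fraction (r/R)² of I_d. Then B·2πr = μ₀ I_d (r/R)², giving B = μ₀ I_d r/(2πR²) = 3.95×10^-8 T.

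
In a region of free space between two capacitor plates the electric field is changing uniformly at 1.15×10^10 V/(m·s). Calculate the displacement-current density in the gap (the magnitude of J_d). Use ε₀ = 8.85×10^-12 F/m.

0.102 A/m²

The displacement-current density is ε₀ ∂E/∂t = (8.85×10^-12)(1.15×10^10) = 0.102 A/m².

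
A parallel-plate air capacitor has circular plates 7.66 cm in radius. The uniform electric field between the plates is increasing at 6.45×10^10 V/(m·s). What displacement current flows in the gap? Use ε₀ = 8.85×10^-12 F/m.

0.0105 A

The displacement current is ε₀ times dΦ_E/dt = ε₀ A dE/dt = (8.85×10^-12)(0.01843)(6.45×10^10) = 0.0105 A.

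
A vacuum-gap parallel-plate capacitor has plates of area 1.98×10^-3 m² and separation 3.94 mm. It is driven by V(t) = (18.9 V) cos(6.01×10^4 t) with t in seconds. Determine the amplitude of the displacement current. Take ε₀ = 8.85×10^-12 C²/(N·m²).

The displacement current equals the conduction current C dV/dt, which peaks at C V₀ ω.
With C = ε₀A/d = (8.85×10^-12)(1.98×10^-3)/(3.94×10^-3) = 4.447×10^-12 F and ω = 6.01×10^4 rad/s, I_d,max = (4.447×10^-12)(18.9)(6.01×10^4) = 5.05×10^-6 A.

5.05×10^-6 A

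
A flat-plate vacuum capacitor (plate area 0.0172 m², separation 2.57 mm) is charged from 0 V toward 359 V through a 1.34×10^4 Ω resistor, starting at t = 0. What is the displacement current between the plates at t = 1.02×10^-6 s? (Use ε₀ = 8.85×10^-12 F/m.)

With C = ε₀A/d = (8.85×10^-12)(0.0172)/(2.57×10^-3) = 5.923×10^-11 F, the time constant is τ = RC = 7.937×10^-7 s, so t/τ = 1.285 and e^(−t/τ) = 0.2767.
I_d = I_cond = (V₀/R) e^(−t/τ) = (0.02679)(0.2767) = 7.41×10^-3 A.

7.41×10^-3 A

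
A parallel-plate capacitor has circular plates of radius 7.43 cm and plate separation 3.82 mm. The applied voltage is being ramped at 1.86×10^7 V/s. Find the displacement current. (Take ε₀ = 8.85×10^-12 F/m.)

E = V/d so dE/dt = (dV/dt)/d = 4.869×10^9 V/(m·s), and I_d = ε₀ A dE/dt = (8.85×10^-12)(0.01734)(4.869×10^9) = 7.47×10^-4 A.

7.47×10^-4 A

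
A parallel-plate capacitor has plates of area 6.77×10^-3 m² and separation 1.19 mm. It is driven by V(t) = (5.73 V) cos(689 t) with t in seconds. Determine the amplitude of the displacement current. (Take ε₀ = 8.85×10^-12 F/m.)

C = ε₀A/d = (8.85×10^-12)(6.77×10^-3)/(1.19×10^-3) = 5.035×10^-11 F; ω = 689 rad/s.
I_d = C dV/dt, so |I_d|_max = C V₀ ω = (5.035×10^-11)(5.73)(689) = 1.99×10^-7 A.

1.99×10^-7 A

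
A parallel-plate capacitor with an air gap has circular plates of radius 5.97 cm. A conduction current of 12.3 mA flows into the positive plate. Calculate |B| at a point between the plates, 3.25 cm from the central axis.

2.24×10^-8 T

By continuity the displacement current in the gap matches the conduction current: I_d = 0.0123 A.
∮B·dl = μ₀ I_d,enc with I_d,enc = I_d r²/R² = 3.645×10^-3 A; so B = μ₀ I_d,enc/(2πr) = 2.24×10^-8 T.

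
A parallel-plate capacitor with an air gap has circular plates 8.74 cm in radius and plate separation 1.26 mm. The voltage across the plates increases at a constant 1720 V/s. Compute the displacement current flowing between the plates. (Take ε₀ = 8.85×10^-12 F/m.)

2.90×10^-7 A

E = V/d so dE/dt = (dV/dt)/d = 1.365×10^6 V/(m·s), and I_d = ε₀ A dE/dt = (8.85×10^-12)(0.02400)(1.365×10^6) = 2.90×10^-7 A.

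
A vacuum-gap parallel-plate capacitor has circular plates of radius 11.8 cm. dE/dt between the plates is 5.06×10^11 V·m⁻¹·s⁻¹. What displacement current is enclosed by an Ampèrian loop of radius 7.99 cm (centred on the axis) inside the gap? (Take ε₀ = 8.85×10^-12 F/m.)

0.0898 A

Total displacement current: I_d = ε₀(πR²)(dE/dt) = (8.85×10^-12)(0.04374)(5.06×10^11) = 0.1959 A.
The field is uniform, so I_d,enc = I_d (r/R)² = (0.1959)(7.99/11.8)² = 0.0898 A.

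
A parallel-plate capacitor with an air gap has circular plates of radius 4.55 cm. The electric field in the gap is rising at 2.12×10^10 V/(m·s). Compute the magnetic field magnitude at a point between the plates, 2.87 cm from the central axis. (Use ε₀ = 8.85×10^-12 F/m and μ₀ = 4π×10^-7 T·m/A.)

Total displacement current: I_d = ε₀(πR²)(dE/dt) = (8.85×10^-12)(6.504×10^-3)(2.12×10^10) = 1.220×10^-3 A.
An Ampèrian loop of radius r encloses a fraction (r/R)² of I_d. Then B·2πr = μ₀ I_d (r/R)², giving B = μ₀ I_d r/(2πR²) = 3.38×10^-9 T.

3.38×10^-9 T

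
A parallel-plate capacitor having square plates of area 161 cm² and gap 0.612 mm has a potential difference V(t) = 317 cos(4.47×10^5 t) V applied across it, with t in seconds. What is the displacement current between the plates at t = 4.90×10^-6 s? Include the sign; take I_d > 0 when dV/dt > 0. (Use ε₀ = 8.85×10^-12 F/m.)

dV/dt = (317)(4.47×10^5)·−sin(2.1903) = -1.154×10^8 V/s.
I_d = C dV/dt with C = ε₀A/d = (8.85×10^-12)(0.0161)/(6.12×10^-4) = 2.328×10^-10 F, so I_d = (2.328×10^-10)(-1.154×10^8) = -0.0269 A.

-0.0269 A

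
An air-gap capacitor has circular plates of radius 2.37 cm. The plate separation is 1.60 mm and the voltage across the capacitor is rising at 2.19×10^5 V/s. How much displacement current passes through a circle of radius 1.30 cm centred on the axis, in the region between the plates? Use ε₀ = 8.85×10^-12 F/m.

6.43×10^-7 A

I_d = C dV/dt with C = ε₀πR²/d = 9.763×10^-12 F, so I_d = (9.763×10^-12)(2.19×10^5) = 2.138×10^-6 A.
The field is uniform, so I_d,enc = I_d (r/R)² = (2.138×10^-6)(1.30/2.37)² = 6.43×10^-7 A.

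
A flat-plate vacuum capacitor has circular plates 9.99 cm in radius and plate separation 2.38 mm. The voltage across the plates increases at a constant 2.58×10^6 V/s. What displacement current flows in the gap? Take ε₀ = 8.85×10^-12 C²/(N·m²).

The field between the plates is E = V/d, so dE/dt = (2.58×10^6)/(2.38×10^-3 m) = 1.084×10^9 V/(m·s).
I_d = ε₀ A (dE/dt) = (8.85×10^-12)(0.03135)(1.084×10^9) = 3.01×10^-4 A.

3.01×10^-4 A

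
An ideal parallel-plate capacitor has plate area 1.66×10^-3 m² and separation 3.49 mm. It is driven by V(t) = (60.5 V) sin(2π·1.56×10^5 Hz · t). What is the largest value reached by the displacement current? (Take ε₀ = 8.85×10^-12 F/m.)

C = ε₀A/d = (8.85×10^-12)(1.66×10^-3)/(3.49×10^-3) = 4.209×10^-12 F; ω = 2πf = 9.802×10^5 rad/s.
I_d = C dV/dt, so |I_d|_max = C V₀ ω = (4.209×10^-12)(60.5)(9.802×10^5) = 2.50×10^-4 A.

2.50×10^-4 A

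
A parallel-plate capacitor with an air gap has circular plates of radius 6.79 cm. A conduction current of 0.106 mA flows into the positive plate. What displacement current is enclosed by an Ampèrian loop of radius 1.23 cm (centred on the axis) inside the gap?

No conduction current crosses the gap, so I_d there equals the 1.06×10^-4 A in the leads.
The field is uniform, so I_d,enc = I_d (r/R)² = (1.06×10^-4)(1.23/6.79)² = 3.48×10^-6 A.

3.48×10^-6 A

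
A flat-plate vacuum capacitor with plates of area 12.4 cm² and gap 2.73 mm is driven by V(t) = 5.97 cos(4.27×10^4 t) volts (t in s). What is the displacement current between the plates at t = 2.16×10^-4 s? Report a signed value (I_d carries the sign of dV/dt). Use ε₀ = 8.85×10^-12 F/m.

dE/dt = (V₀ω/d)·−sin(ωt) with ωt = 9.2232 rad: (5.97)(4.27×10^4)(-0.2002)/(2.73×10^-3) = -1.869×10^7 V/(m·s).
I_d = ε₀ A dE/dt = (8.85×10^-12)(1.24×10^-3)(-1.869×10^7) = -2.05×10^-7 A.

-2.05×10^-7 A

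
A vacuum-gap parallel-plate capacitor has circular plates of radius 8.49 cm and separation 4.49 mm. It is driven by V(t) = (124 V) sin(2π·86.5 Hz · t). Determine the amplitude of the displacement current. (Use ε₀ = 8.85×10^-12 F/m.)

3.01×10^-6 A

C = ε₀A/d = (8.85×10^-12)(0.02264)/(4.49×10^-3) = 4.462×10^-11 F; ω = 2πf = 543.5 rad/s.
I_d = C dV/dt, so |I_d|_max = C V₀ ω = (4.462×10^-11)(124)(543.5) = 3.01×10^-6 A.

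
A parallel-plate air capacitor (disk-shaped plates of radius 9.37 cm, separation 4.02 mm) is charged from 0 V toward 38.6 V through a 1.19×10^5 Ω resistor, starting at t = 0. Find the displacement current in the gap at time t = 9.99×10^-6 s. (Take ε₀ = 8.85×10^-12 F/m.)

8.14×10^-5 A

With C = ε₀A/d = (8.85×10^-12)(0.02758)/(4.02×10^-3) = 6.072×10^-11 F, the time constant is τ = RC = 7.226×10^-6 s, so t/τ = 1.383 and e^(−t/τ) = 0.2508.
I_d = I_cond = (V₀/R) e^(−t/τ) = (3.244×10^-4)(0.2508) = 8.14×10^-5 A.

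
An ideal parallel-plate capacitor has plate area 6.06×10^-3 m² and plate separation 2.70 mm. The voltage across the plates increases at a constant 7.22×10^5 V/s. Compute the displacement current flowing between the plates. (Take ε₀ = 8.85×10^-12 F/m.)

1.43×10^-5 A

The field between the plates is E = V/d, so dE/dt = (7.22×10^5)/(2.70×10^-3 m) = 2.674×10^8 V/(m·s).
I_d = ε₀ A (dE/dt) = (8.85×10^-12)(6.06×10^-3)(2.674×10^8) = 1.43×10^-5 A.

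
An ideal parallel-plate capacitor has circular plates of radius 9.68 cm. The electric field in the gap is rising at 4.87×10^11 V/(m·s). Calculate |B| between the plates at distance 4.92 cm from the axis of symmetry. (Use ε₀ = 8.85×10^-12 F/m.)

1.33×10^-7 T

Through the whole plate area (πR² = 0.02944 m²), I_d = ε₀ πR² dE/dt = 0.1269 A.
For r < R the Ampère–Maxwell law gives B(2πr) = μ₀ I_d (r²/R²), so B = μ₀ I_d r/(2πR²) = (4π×10^-7)(0.1269)(0.0492)/(2π·0.0968²) = 1.33×10^-7 T.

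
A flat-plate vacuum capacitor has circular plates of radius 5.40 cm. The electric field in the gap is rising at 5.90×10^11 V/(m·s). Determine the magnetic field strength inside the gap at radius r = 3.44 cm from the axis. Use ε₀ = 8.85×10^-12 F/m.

Total displacement current: I_d = ε₀(πR²)(dE/dt) = (8.85×10^-12)(9.161×10^-3)(5.90×10^11) = 0.04783 A.
∮B·dl = μ₀ I_d,enc with I_d,enc = I_d r²/R² = 0.01941 A; so B = μ₀ I_d,enc/(2πr) = 1.13×10^-7 T.

1.13×10^-7 T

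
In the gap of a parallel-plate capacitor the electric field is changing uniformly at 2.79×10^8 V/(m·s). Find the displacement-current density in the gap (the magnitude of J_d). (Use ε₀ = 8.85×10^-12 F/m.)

J_d = ε₀ ∂E/∂t, so J_d = 2.47×10^-3 A/m².

2.47×10^-3 A/m²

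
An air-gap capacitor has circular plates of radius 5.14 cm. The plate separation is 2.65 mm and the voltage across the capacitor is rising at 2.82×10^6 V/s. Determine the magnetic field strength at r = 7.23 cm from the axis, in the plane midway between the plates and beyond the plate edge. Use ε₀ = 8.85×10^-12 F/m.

2.16×10^-10 T

With E = V/d, dE/dt = 1.064×10^9 V/(m·s) and πR² = 8.300×10^-3 m², giving I_d = ε₀ πR² dE/dt = 7.816×10^-5 A.
Outside the plates the loop encloses all of I_d, so B·2πr = μ₀ I_d and B = 2.16×10^-10 T.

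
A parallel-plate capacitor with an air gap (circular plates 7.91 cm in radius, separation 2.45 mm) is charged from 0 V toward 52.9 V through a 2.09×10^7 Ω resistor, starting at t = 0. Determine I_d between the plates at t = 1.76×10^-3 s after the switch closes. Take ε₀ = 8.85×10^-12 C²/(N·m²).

7.73×10^-7 A

C = ε₀A/d = (8.85×10^-12)(0.01966)/(2.45×10^-3) = 7.102×10^-11 F and τ = RC = 1.484×10^-3 s. I_d in the gap equals the RC charging current.
I_d(t) = (V₀/R) e^(−t/τ) = 2.531×10^-6 · e^(−1.186) = 7.73×10^-7 A.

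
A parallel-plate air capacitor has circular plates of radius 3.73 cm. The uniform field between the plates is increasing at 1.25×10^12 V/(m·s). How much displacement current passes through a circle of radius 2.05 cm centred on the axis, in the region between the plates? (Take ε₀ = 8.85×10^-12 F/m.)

0.0146 A

Total displacement current: I_d = ε₀(πR²)(dE/dt) = (8.85×10^-12)(4.371×10^-3)(1.25×10^12) = 0.04835 A.
The field is uniform, so I_d,enc = I_d (r/R)² = (0.04835)(2.05/3.73)² = 0.0146 A.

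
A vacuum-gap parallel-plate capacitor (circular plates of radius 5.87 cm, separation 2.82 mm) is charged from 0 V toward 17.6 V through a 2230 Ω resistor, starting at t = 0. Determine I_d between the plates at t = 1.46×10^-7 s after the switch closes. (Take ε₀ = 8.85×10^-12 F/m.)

C = ε₀A/d = (8.85×10^-12)(0.01082)/(2.82×10^-3) = 3.396×10^-11 F, so τ = RC = 7.573×10^-8 s.
The conduction current is I(t) = (V₀/R) e^(−t/τ), and the displacement current between the plates equals it.
t/τ = 1.928; I_d = (17.6/2230) · e^(−1.928) = (7.892×10^-3)(0.1454) = 1.15×10^-3 A.

1.15×10^-3 A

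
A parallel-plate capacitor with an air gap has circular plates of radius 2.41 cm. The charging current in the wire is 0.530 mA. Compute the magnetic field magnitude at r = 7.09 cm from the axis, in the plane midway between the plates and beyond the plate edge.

Between the plates the displacement current equals the wire current: I_d = 0.530 mA = 5.30×10^-4 A.
With r > R the enclosed displacement current is the full I_d; B = μ₀ I_d / (2πr) = 1.50×10^-9 T.

1.50×10^-9 T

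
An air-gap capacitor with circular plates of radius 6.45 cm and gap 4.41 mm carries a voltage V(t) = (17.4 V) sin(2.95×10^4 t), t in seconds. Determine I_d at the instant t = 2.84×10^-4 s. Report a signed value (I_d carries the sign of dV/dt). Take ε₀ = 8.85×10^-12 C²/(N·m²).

dV/dt = (17.4)(2.95×10^4)·cos(8.378) = -2.568×10^5 V/s.
I_d = C dV/dt with C = ε₀A/d = (8.85×10^-12)(0.01307)/(4.41×10^-3) = 2.623×10^-11 F, so I_d = (2.623×10^-11)(-2.568×10^5) = -6.74×10^-6 A.

-6.74×10^-6 A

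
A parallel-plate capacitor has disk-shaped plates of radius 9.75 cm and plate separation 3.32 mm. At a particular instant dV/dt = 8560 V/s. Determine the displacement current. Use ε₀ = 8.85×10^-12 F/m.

6.81×10^-7 A

E = V/d so dE/dt = (dV/dt)/d = 2.578×10^6 V/(m·s), and I_d = ε₀ A dE/dt = (8.85×10^-12)(0.02986)(2.578×10^6) = 6.81×10^-7 A.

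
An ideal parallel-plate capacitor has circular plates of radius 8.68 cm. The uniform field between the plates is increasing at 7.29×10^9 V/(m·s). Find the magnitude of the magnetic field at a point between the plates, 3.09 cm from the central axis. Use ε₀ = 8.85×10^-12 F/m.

1.25×10^-9 T

Through the whole plate area (πR² = 0.02367 m²), I_d = ε₀ πR² dE/dt = 1.527×10^-3 A.
For r < R the Ampère–Maxwell law gives B(2πr) = μ₀ I_d (r²/R²), so B = μ₀ I_d r/(2πR²) = (4π×10^-7)(1.527×10^-3)(0.0309)/(2π·0.0868²) = 1.25×10^-9 T.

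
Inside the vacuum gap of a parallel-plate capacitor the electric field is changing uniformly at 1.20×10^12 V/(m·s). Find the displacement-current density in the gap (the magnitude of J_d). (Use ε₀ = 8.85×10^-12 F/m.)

J_d = ε₀ dE/dt = (8.85×10^-12)(1.20×10^12) = 10.6 A/m².

10.6 A/m²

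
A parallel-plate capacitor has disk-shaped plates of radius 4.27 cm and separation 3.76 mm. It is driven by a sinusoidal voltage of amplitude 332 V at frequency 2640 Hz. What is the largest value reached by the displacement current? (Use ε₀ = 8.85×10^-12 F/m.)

7.42×10^-5 A

The displacement current equals the conduction current C dV/dt, which peaks at C V₀ ω.
With C = ε₀A/d = (8.85×10^-12)(5.728×10^-3)/(3.76×10^-3) = 1.348×10^-11 F and ω = 2πf = 1.659×10^4 rad/s, I_d,max = (1.348×10^-11)(332)(1.659×10^4) = 7.42×10^-5 A.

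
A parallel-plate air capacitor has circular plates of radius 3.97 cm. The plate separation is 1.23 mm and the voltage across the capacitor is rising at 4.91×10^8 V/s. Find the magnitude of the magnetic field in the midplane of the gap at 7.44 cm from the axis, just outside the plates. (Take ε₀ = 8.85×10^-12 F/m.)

With E = V/d, dE/dt = 3.992×10^11 V/(m·s) and πR² = 4.951×10^-3 m², giving I_d = ε₀ πR² dE/dt = 0.01749 A.
With r > R the enclosed displacement current is the full I_d; B = μ₀ I_d / (2πr) = 4.70×10^-8 T.

4.70×10^-8 T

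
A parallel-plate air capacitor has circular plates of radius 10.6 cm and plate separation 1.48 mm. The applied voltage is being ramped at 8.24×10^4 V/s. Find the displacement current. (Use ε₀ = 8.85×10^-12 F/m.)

1.74×10^-5 A

The displacement current equals the charging current C dV/dt. With C = ε₀A/d = (8.85×10^-12)(0.03530)/(1.48×10^-3) = 2.111×10^-10 F, I_d = (2.111×10^-10)(8.24×10^4) = 1.74×10^-5 A.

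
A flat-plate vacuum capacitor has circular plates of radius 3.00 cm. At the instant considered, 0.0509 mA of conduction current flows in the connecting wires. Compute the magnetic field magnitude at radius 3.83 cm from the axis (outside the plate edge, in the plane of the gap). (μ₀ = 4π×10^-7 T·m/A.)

Between the plates the displacement current equals the wire current: I_d = 0.0509 mA = 5.09×10^-5 A.
With r > R the enclosed displacement current is the full I_d; B = μ₀ I_d / (2πr) = 2.66×10^-10 T.

2.66×10^-10 T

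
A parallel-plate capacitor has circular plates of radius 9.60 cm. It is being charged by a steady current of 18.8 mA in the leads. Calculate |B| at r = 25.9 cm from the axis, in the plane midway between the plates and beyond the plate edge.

1.45×10^-8 T

Between the plates the displacement current equals the wire current: I_d = 18.8 mA = 0.0188 A.
Outside the plates the loop encloses all of I_d, so B·2πr = μ₀ I_d and B = 1.45×10^-8 T.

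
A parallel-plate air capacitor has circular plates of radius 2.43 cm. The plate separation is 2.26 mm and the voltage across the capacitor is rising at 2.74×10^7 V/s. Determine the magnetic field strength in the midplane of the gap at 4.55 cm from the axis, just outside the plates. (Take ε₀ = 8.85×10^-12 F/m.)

8.75×10^-10 T

I_d = C dV/dt with C = ε₀πR²/d = 7.264×10^-12 F, so I_d = (7.264×10^-12)(2.74×10^7) = 1.990×10^-4 A.
For r ≥ R the full I_d is enclosed: B = μ₀ I_d/(2πr) = (4π×10^-7)(1.990×10^-4)/(2π·0.0455) = 8.75×10^-10 T.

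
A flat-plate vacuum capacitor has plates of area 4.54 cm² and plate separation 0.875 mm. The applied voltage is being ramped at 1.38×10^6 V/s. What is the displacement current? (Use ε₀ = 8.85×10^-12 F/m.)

The displacement current equals the charging current C dV/dt. With C = ε₀A/d = (8.85×10^-12)(4.54×10^-4)/(8.75×10^-4) = 4.592×10^-12 F, I_d = (4.592×10^-12)(1.38×10^6) = 6.34×10^-6 A.

6.34×10^-6 A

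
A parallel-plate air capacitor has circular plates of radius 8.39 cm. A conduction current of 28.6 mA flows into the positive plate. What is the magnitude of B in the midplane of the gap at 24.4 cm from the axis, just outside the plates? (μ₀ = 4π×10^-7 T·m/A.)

Between the plates the displacement current equals the wire current: I_d = 28.6 mA = 0.0286 A.
Outside the plates the loop encloses all of I_d, so B·2πr = μ₀ I_d and B = 2.34×10^-8 T.

2.34×10^-8 T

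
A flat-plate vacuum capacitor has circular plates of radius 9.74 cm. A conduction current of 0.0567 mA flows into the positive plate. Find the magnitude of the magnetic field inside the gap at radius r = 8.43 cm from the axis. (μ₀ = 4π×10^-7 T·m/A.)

1.01×10^-10 T

Between the plates the displacement current equals the wire current: I_d = 0.0567 mA = 5.67×10^-5 A.
∮B·dl = μ₀ I_d,enc with I_d,enc = I_d r²/R² = 4.247×10^-5 A; so B = μ₀ I_d,enc/(2πr) = 1.01×10^-10 T.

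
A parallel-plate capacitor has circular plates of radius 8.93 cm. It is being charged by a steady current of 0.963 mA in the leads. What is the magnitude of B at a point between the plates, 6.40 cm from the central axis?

By continuity the displacement current in the gap matches the conduction current: I_d = 9.63×10^-4 A.
For r < R the Ampère–Maxwell law gives B(2πr) = μ₀ I_d (r²/R²), so B = μ₀ I_d r/(2πR²) = (4π×10^-7)(9.63×10^-4)(0.0640)/(2π·0.0893²) = 1.55×10^-9 T.

1.55×10^-9 T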